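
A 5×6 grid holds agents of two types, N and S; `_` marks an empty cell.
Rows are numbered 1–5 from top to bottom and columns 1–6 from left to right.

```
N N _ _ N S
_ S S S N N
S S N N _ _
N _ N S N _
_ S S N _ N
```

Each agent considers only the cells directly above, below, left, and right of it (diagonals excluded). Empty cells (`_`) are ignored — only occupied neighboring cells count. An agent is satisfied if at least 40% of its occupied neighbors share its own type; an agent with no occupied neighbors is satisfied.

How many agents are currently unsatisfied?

(1,1)N 1/1 ok
(1,2)N 1/2 ok
(1,5)N 1/2 ok
(1,6)S 0/2 unhappy
(2,2)S 2/3 ok
(2,3)S 2/3 ok
(2,4)S 1/3 unhappy
(2,5)N 2/3 ok
(2,6)N 1/2 ok
(3,1)S 1/2 ok
(3,2)S 2/3 ok
(3,3)N 2/4 ok
(3,4)N 1/3 unhappy
(4,1)N 0/1 unhappy
(4,3)N 1/3 unhappy
(4,4)S 0/4 unhappy
(4,5)N 0/1 unhappy
(5,2)S 1/1 ok
(5,3)S 1/3 unhappy
(5,4)N 0/2 unhappy
(5,6)N 0/0 ok
Unsatisfied: (1,6), (2,4), (3,4), (4,1), (4,3), (4,4), (4,5), (5,3), (5,4) — 9 in total.

9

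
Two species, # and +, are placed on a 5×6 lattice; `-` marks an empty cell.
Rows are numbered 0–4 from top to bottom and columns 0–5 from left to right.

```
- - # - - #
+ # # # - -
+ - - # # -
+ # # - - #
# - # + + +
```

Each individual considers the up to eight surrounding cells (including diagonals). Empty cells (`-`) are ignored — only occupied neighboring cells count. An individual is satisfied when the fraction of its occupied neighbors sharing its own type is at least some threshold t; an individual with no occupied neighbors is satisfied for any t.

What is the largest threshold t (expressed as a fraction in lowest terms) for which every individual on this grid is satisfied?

Row 0: (0,2)# 3/3 · (0,5)# — no occupied neighbors
Row 1: (1,0)+ 1/2 · (1,1)# 2/4 · (1,2)# 4/4 · (1,3)# 4/4
Row 2: (2,0)+ 2/4 · (2,3)# 4/4 · (2,4)# 3/3
Row 3: (3,0)+ 1/3 · (3,1)# 3/5 · (3,2)# 3/4 · (3,5)# 1/3
Row 4: (4,0)# 1/2 · (4,2)# 2/3 · (4,3)+ 1/3 · (4,4)+ 2/3 · (4,5)+ 1/2
The smallest same-type fraction is 1/3 at (3,0), which reduces to 1/3. Any threshold above that leaves this individual unsatisfied.

1/3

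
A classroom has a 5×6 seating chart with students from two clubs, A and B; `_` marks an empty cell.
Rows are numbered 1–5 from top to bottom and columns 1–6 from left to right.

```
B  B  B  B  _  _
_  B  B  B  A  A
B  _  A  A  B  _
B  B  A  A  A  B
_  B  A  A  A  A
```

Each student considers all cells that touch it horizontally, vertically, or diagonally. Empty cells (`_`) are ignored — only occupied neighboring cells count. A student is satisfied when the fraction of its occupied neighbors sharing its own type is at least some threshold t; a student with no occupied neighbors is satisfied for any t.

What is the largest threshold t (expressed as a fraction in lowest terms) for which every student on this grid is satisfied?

1/4

(1,1)B 2/2
(1,2)B 4/4
(1,3)B 5/5
(1,4)B 3/4
(2,2)B 5/6
(2,3)B 5/7
(2,4)B 4/7
(2,5)A 2/5
(2,6)A 1/2
(3,1)B 3/3
(3,3)A 3/7
(3,4)A 5/8
(3,5)B 2/7
(4,1)B 3/3
(4,2)B 3/6
(4,3)A 5/7
(4,4)A 7/8
(4,5)A 5/7
(4,6)B 1/4
(5,2)B 2/4
(5,3)A 3/5
(5,4)A 5/5
(5,5)A 4/5
(5,6)A 2/3
The smallest same-type fraction is 1/4 at (4,6), which reduces to 1/4. Any threshold above that leaves this student unsatisfied.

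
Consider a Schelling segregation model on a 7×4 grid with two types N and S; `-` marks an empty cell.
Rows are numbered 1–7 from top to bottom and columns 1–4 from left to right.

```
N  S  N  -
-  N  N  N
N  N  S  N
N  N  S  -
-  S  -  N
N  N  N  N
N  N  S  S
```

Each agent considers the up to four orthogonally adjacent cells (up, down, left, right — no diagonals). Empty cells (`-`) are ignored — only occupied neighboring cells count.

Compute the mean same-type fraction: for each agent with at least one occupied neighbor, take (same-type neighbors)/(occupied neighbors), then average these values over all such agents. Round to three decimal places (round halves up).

(1,1)N 0/1
(1,2)S 0/3
(1,3)N 1/2
(2,2)N 2/3
(2,3)N 3/4
(2,4)N 2/2
(3,1)N 2/2
(3,2)N 3/4
(3,3)S 1/4
(3,4)N 1/2
(4,1)N 2/2
(4,2)N 2/4
(4,3)S 1/2
(5,2)S 0/2
(5,4)N 1/1
(6,1)N 2/2
(6,2)N 3/4
(6,3)N 2/3
(6,4)N 2/3
(7,1)N 2/2
(7,2)N 2/3
(7,3)S 1/3
(7,4)S 1/2
Sum over 23 agents: 0/1 + 0/3 + 1/2 + 2/3 + 3/4 + 2/2 + 2/2 + 3/4 + 1/4 + 1/2 + 2/2 + 2/4 + 1/2 + 0/2 + 1/1 + 2/2 + 3/4 + 2/3 + 2/3 + 2/2 + 2/3 + 1/3 + 1/2 = 14; mean = 14 ÷ 23 = 14/23 = 0.608695… → 0.609.

0.609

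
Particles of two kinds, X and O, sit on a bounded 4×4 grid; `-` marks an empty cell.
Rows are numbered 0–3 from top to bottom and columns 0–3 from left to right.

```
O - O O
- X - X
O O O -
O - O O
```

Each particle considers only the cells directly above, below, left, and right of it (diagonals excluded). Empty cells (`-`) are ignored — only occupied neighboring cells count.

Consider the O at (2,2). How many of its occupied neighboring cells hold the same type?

2

Occupied neighbors of (2,2): (3,2)=O, (2,1)=O.
Same type (O): 2 of 2.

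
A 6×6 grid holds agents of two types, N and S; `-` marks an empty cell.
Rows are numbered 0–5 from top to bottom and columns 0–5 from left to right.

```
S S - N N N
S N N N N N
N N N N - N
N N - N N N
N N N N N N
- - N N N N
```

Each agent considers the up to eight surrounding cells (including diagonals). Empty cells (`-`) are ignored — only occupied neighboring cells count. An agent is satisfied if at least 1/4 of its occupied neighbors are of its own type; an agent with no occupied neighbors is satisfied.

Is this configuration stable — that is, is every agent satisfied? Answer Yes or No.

Yes

Row 0: (0,0)S 2/3 ok · (0,1)S 2/4 ok · (0,3)N 4/4 ok · (0,4)N 5/5 ok · (0,5)N 3/3 ok
Row 1: (1,0)S 2/5 ok · (1,1)N 4/7 ok · (1,2)N 6/7 ok · (1,3)N 6/6 ok · (1,4)N 7/7 ok · (1,5)N 4/4 ok
Row 2: (2,0)N 4/5 ok · (2,1)N 6/7 ok · (2,2)N 7/7 ok · (2,3)N 6/6 ok · (2,5)N 4/4 ok
Row 3: (3,0)N 5/5 ok · (3,1)N 7/7 ok · (3,3)N 6/6 ok · (3,4)N 7/7 ok · (3,5)N 4/4 ok
Row 4: (4,0)N 3/3 ok · (4,1)N 5/5 ok · (4,2)N 6/6 ok · (4,3)N 7/7 ok · (4,4)N 8/8 ok · (4,5)N 5/5 ok
Row 5: (5,2)N 4/4 ok · (5,3)N 5/5 ok · (5,4)N 5/5 ok · (5,5)N 3/3 ok
All meet the threshold, so the configuration is stable.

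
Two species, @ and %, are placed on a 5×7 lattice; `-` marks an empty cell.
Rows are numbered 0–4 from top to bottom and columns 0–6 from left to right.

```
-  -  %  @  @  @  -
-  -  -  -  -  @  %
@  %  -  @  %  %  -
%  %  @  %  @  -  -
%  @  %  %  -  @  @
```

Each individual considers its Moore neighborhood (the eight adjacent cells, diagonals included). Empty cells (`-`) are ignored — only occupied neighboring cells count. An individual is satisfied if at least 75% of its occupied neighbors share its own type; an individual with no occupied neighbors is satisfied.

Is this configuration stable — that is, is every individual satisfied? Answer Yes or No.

No

Row 0: (0,2)% 0/1 not · (0,3)@ 1/2 not · (0,4)@ 3/3 satisfied · (0,5)@ 2/3 not
Row 1: (1,5)@ 2/5 not · (1,6)% 1/3 not
Row 2: (2,0)@ 0/3 not · (2,1)% 2/4 not · (2,3)@ 2/4 not · (2,4)% 2/5 not · (2,5)% 2/4 not
Row 3: (3,0)% 3/5 not · (3,1)% 4/7 not · (3,2)@ 2/7 not · (3,3)% 3/6 not · (3,4)@ 2/6 not
Row 4: (4,0)% 2/3 not · (4,1)@ 1/5 not · (4,2)% 3/5 not · (4,3)% 2/4 not · (4,5)@ 2/2 satisfied · (4,6)@ 1/1 satisfied
For instance (0,2) has only 0/1 same-type neighbors, below 3/4.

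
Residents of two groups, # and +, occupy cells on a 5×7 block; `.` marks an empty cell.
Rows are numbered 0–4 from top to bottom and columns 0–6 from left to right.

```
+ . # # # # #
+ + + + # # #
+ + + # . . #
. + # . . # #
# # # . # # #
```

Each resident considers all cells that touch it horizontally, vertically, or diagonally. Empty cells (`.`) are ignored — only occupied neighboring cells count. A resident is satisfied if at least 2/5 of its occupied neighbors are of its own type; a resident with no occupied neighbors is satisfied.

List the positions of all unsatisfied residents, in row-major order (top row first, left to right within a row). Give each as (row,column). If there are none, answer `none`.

(0,2), (1,3)

(0,0)+ 2/2 ok
(0,2)# 1/4 unhappy
(0,3)# 3/5 ok
(0,4)# 4/5 ok
(0,5)# 5/5 ok
(0,6)# 3/3 ok
(1,0)+ 4/4 ok
(1,1)+ 6/7 ok
(1,2)+ 4/7 ok
(1,3)+ 2/7 unhappy
(1,4)# 5/6 ok
(1,5)# 6/6 ok
(1,6)# 4/4 ok
(2,0)+ 4/4 ok
(2,1)+ 6/7 ok
(2,2)+ 5/7 ok
(2,3)# 2/5 ok
(2,6)# 4/4 ok
(3,1)+ 3/7 ok
(3,2)# 3/6 ok
(3,5)# 5/5 ok
(3,6)# 4/4 ok
(4,0)# 1/2 ok
(4,1)# 3/4 ok
(4,2)# 2/3 ok
(4,4)# 2/2 ok
(4,5)# 4/4 ok
(4,6)# 3/3 ok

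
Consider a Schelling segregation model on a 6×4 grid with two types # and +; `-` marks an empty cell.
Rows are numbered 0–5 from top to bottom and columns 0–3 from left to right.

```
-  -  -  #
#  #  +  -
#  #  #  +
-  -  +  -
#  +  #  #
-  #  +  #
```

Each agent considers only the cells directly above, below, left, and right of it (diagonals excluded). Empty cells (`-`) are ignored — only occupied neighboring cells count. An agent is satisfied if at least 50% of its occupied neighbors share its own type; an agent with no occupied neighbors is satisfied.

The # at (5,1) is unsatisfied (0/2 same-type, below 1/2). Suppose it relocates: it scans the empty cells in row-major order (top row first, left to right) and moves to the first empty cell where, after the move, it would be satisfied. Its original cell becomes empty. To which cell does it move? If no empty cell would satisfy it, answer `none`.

(0,0)

Vacating (5,1). Empty cells in order:
  (0,0): 1/1 same-type → satisfied — stop here.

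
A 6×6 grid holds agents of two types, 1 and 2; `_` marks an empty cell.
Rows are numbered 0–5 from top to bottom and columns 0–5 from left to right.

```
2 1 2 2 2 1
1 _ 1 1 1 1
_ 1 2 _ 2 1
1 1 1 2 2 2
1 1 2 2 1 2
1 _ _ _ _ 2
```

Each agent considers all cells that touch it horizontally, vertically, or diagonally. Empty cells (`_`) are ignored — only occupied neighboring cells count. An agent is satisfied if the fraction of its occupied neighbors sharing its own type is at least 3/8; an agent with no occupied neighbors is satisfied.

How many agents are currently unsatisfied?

Row 0: (0,0)2 0/2 not · (0,1)1 2/4 satisfied · (0,2)2 1/4 not · (0,3)2 2/5 satisfied · (0,4)2 1/5 not · (0,5)1 2/3 satisfied
Row 1: (1,0)1 2/3 satisfied · (1,2)1 3/6 satisfied · (1,3)1 2/7 not · (1,4)1 4/7 satisfied · (1,5)1 3/5 satisfied
Row 2: (2,1)1 5/6 satisfied · (2,2)2 1/6 not · (2,4)2 3/7 satisfied · (2,5)1 2/5 satisfied
Row 3: (3,0)1 4/4 satisfied · (3,1)1 5/7 satisfied · (3,2)1 3/7 satisfied · (3,3)2 5/7 satisfied · (3,4)2 5/7 satisfied · (3,5)2 3/5 satisfied
Row 4: (4,0)1 4/4 satisfied · (4,1)1 5/6 satisfied · (4,2)2 2/5 satisfied · (4,3)2 3/5 satisfied · (4,4)1 0/6 not · (4,5)2 3/4 satisfied
Row 5: (5,0)1 2/2 satisfied · (5,5)2 1/2 satisfied
Unsatisfied: (0,0), (0,2), (0,4), (1,3), (2,2), (4,4) — 6 in total.

6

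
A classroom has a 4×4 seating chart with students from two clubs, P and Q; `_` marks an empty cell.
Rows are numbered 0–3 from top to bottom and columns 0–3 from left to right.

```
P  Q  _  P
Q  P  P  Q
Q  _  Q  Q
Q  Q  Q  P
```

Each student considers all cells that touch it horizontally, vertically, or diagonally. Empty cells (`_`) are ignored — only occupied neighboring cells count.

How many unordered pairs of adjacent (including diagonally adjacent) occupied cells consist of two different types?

14

Scan each occupied cell's neighbors to the right and below (and the two forward diagonals) so each pair is counted once.
From row 0: 5 unlike of 8 pairs (running 5/8).
From row 1: 6 unlike of 10 pairs (running 11/18).
From row 2: 2 unlike of 8 pairs (running 13/26).
From row 3: 1 unlike of 3 pairs (running 14/29).
Total adjacent occupied pairs: 29; unlike-type pairs: 14.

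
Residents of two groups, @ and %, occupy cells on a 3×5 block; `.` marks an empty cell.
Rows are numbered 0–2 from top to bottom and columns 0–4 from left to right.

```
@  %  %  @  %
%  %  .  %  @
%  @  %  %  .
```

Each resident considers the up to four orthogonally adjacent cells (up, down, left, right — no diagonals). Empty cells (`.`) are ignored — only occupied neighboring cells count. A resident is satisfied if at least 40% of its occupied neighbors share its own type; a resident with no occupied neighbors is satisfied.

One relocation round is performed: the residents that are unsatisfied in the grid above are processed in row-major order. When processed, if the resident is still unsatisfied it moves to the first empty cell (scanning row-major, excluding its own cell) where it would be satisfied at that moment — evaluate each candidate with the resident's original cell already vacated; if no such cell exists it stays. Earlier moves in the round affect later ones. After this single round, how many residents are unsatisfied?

Initially unsatisfied (in order): (0,0), (0,3), (0,4), (1,3), (1,4), (2,1).
  (0,0) → (2,4).
  (0,3): no empty cell satisfies it; stays.
  (0,4) → (0,0).
  (1,3) → (1,2).
  (1,4): now satisfied by earlier moves; stays.
  (2,1) → (0,4).
Resulting grid:
% % % @ @
% % % . @
% . % % @
All satisfied now.

0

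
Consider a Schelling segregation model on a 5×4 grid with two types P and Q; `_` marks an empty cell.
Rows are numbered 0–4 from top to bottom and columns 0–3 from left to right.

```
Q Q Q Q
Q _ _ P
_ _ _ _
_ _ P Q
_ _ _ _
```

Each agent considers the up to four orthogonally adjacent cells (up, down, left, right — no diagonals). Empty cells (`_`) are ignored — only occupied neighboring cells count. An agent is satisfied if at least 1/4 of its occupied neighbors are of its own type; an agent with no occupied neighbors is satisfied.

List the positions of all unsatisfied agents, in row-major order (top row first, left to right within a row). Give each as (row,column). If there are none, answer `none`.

(1,3), (3,2), (3,3)

Row 0: (0,0)Q 2/2 satisfied · (0,1)Q 2/2 satisfied · (0,2)Q 2/2 satisfied · (0,3)Q 1/2 satisfied
Row 1: (1,0)Q 1/1 satisfied · (1,3)P 0/1 not
Row 3: (3,2)P 0/1 not · (3,3)Q 0/1 not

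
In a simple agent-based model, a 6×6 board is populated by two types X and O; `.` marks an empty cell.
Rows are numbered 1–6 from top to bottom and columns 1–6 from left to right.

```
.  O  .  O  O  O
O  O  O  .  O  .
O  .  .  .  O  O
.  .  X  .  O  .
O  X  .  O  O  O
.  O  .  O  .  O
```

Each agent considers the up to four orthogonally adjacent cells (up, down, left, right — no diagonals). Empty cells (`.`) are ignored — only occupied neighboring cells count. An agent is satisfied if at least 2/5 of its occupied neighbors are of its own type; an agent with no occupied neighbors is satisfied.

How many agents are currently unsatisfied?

Row 1: (1,2)O 1/1 ok · (1,4)O 1/1 ok · (1,5)O 3/3 ok · (1,6)O 1/1 ok
Row 2: (2,1)O 2/2 ok · (2,2)O 3/3 ok · (2,3)O 1/1 ok · (2,5)O 2/2 ok
Row 3: (3,1)O 1/1 ok · (3,5)O 3/3 ok · (3,6)O 1/1 ok
Row 4: (4,3)X 0/0 ok · (4,5)O 2/2 ok
Row 5: (5,1)O 0/1 unhappy · (5,2)X 0/2 unhappy · (5,4)O 2/2 ok · (5,5)O 3/3 ok · (5,6)O 2/2 ok
Row 6: (6,2)O 0/1 unhappy · (6,4)O 1/1 ok · (6,6)O 1/1 ok
Unsatisfied: (5,1), (5,2), (6,2) — 3 in total.

3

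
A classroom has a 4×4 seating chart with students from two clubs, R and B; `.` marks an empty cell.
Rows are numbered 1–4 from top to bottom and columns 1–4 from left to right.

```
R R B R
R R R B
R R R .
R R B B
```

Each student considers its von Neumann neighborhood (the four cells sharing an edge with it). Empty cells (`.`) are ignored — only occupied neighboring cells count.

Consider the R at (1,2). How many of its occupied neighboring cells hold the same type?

2

Occupied neighbors of (1,2): (2,2)=R, (1,1)=R, (1,3)=B.
Same type (R): 2 of 3.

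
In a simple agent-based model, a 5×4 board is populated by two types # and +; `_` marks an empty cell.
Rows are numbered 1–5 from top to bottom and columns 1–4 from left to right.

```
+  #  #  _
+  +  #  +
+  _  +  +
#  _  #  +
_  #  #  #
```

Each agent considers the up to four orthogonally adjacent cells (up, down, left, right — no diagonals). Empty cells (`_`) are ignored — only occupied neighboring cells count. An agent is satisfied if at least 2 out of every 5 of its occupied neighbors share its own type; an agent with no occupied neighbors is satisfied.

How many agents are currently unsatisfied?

7

Row 1: (1,1)+ 1/2 ok · (1,2)# 1/3 unhappy · (1,3)# 2/2 ok
Row 2: (2,1)+ 3/3 ok · (2,2)+ 1/3 unhappy · (2,3)# 1/4 unhappy · (2,4)+ 1/2 ok
Row 3: (3,1)+ 1/2 ok · (3,3)+ 1/3 unhappy · (3,4)+ 3/3 ok
Row 4: (4,1)# 0/1 unhappy · (4,3)# 1/3 unhappy · (4,4)+ 1/3 unhappy
Row 5: (5,2)# 1/1 ok · (5,3)# 3/3 ok · (5,4)# 1/2 ok
Unsatisfied: (1,2), (2,2), (2,3), (3,3), (4,1), (4,3), (4,4) — 7 in total.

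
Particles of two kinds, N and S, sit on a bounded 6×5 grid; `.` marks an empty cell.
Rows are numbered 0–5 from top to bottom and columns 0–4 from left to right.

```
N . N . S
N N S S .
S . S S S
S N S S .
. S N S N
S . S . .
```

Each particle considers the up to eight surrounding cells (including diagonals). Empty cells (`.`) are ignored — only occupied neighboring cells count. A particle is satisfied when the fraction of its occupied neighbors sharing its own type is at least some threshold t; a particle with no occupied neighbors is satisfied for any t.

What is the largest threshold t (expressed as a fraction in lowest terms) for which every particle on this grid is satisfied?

Row 0: (0,0)N 2/2 · (0,2)N 1/3 · (0,4)S 1/1
Row 1: (1,0)N 2/3 · (1,1)N 3/6 · (1,2)S 3/5 · (1,3)S 5/6
Row 2: (2,0)S 1/4 · (2,2)S 5/7 · (2,3)S 6/6 · (2,4)S 3/3
Row 3: (3,0)S 2/3 · (3,1)N 1/6 · (3,2)S 5/7 · (3,3)S 5/7
Row 4: (4,1)S 4/6 · (4,2)N 1/6 · (4,3)S 3/5 · (4,4)N 0/2
Row 5: (5,0)S 1/1 · (5,2)S 2/3
The smallest same-type fraction is 0/2 at (4,4), which reduces to 0/1. Any threshold above that leaves this particle unsatisfied.

0/1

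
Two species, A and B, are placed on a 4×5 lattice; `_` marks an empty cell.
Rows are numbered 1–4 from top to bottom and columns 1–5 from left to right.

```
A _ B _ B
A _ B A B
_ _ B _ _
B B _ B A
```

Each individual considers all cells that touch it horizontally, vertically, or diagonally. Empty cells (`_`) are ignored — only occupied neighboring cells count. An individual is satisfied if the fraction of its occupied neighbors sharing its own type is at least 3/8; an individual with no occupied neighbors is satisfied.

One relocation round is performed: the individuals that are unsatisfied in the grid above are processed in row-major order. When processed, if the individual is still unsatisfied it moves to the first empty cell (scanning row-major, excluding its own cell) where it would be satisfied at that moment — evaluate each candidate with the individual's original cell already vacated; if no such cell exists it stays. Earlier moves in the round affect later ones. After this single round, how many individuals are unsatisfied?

1

Initially unsatisfied (in order): (2,4), (4,5).
  (2,4) → (1,2).
  (4,5) → (2,2).
Resulting grid:
A A B _ B
A A B _ B
_ _ B _ _
B B _ B _
Unsatisfied now: (1,3).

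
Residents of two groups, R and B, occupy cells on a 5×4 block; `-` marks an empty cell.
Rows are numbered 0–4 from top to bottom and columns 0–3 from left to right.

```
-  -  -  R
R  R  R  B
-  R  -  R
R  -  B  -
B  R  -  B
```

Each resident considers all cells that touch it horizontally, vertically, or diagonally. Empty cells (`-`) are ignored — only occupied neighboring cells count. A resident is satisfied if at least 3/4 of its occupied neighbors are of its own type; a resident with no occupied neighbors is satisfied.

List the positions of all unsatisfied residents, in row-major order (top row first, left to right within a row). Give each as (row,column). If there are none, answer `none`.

Row 0: (0,3)R 1/2 ✗
Row 1: (1,0)R 2/2 ✓ · (1,1)R 3/3 ✓ · (1,2)R 4/5 ✓ · (1,3)B 0/3 ✗
Row 2: (2,1)R 4/5 ✓ · (2,3)R 1/3 ✗
Row 3: (3,0)R 2/3 ✗ · (3,2)B 1/4 ✗
Row 4: (4,0)B 0/2 ✗ · (4,1)R 1/3 ✗ · (4,3)B 1/1 ✓

(0,3), (1,3), (2,3), (3,0), (3,2), (4,0), (4,1)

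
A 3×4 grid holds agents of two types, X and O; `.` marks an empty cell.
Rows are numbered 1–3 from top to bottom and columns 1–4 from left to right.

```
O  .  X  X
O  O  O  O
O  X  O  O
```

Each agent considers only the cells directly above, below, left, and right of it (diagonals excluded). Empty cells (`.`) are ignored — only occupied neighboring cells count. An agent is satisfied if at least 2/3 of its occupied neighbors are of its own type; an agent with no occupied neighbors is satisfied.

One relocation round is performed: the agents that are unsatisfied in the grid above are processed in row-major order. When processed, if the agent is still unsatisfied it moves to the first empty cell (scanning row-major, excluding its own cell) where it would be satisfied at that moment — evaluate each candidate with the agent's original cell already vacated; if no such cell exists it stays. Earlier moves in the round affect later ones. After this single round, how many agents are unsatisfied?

Initially unsatisfied (in order): (1,3), (1,4), (3,1), (3,2).
  (1,3): no empty cell satisfies it; stays.
  (1,4): no empty cell satisfies it; stays.
  (3,1) → (1,2).
  (3,2): no empty cell satisfies it; stays.
Resulting grid:
O O X X
O O O O
. X O O
Unsatisfied now: (1,3), (1,4), (3,2).

3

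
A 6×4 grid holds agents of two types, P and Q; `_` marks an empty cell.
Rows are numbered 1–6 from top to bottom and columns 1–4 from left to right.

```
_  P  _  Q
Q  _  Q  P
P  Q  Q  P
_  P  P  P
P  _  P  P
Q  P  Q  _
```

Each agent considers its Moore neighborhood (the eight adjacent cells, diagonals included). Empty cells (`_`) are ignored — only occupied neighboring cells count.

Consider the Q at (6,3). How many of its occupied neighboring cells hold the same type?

Occupied neighbors of (6,3): (5,3)=P, (5,4)=P, (6,2)=P.
Same type (Q): 0 of 3.

0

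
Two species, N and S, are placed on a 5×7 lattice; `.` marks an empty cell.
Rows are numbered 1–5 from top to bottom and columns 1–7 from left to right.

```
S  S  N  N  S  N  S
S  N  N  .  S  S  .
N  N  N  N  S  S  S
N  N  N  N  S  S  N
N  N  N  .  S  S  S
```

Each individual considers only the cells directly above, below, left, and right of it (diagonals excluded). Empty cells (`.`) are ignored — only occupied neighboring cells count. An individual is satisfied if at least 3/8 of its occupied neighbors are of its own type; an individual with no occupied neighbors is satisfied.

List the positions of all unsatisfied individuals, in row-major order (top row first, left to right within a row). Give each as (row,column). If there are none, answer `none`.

(1,1)S 2/2 ✓
(1,2)S 1/3 ✗
(1,3)N 2/3 ✓
(1,4)N 1/2 ✓
(1,5)S 1/3 ✗
(1,6)N 0/3 ✗
(1,7)S 0/1 ✗
(2,1)S 1/3 ✗
(2,2)N 2/4 ✓
(2,3)N 3/3 ✓
(2,5)S 3/3 ✓
(2,6)S 2/3 ✓
(3,1)N 2/3 ✓
(3,2)N 4/4 ✓
(3,3)N 4/4 ✓
(3,4)N 2/3 ✓
(3,5)S 3/4 ✓
(3,6)S 4/4 ✓
(3,7)S 1/2 ✓
(4,1)N 3/3 ✓
(4,2)N 4/4 ✓
(4,3)N 4/4 ✓
(4,4)N 2/3 ✓
(4,5)S 3/4 ✓
(4,6)S 3/4 ✓
(4,7)N 0/3 ✗
(5,1)N 2/2 ✓
(5,2)N 3/3 ✓
(5,3)N 2/2 ✓
(5,5)S 2/2 ✓
(5,6)S 3/3 ✓
(5,7)S 1/2 ✓

(1,2), (1,5), (1,6), (1,7), (2,1), (4,7)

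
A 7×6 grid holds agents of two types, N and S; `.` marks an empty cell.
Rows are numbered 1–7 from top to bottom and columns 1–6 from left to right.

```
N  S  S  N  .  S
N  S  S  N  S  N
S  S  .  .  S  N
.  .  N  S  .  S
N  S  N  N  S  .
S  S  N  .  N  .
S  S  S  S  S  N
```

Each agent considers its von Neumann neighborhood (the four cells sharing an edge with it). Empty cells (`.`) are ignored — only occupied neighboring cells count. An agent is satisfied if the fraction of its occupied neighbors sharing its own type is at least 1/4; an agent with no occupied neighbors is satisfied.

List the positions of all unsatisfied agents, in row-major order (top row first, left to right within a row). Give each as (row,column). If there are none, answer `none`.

(1,6), (4,4), (4,6), (5,1), (5,5), (6,5), (7,6)

Row 1: (1,1)N 1/2 satisfied · (1,2)S 2/3 satisfied · (1,3)S 2/3 satisfied · (1,4)N 1/2 satisfied · (1,6)S 0/1 not
Row 2: (2,1)N 1/3 satisfied · (2,2)S 3/4 satisfied · (2,3)S 2/3 satisfied · (2,4)N 1/3 satisfied · (2,5)S 1/3 satisfied · (2,6)N 1/3 satisfied
Row 3: (3,1)S 1/2 satisfied · (3,2)S 2/2 satisfied · (3,5)S 1/2 satisfied · (3,6)N 1/3 satisfied
Row 4: (4,3)N 1/2 satisfied · (4,4)S 0/2 not · (4,6)S 0/1 not
Row 5: (5,1)N 0/2 not · (5,2)S 1/3 satisfied · (5,3)N 3/4 satisfied · (5,4)N 1/3 satisfied · (5,5)S 0/2 not
Row 6: (6,1)S 2/3 satisfied · (6,2)S 3/4 satisfied · (6,3)N 1/3 satisfied · (6,5)N 0/2 not
Row 7: (7,1)S 2/2 satisfied · (7,2)S 3/3 satisfied · (7,3)S 2/3 satisfied · (7,4)S 2/2 satisfied · (7,5)S 1/3 satisfied · (7,6)N 0/1 not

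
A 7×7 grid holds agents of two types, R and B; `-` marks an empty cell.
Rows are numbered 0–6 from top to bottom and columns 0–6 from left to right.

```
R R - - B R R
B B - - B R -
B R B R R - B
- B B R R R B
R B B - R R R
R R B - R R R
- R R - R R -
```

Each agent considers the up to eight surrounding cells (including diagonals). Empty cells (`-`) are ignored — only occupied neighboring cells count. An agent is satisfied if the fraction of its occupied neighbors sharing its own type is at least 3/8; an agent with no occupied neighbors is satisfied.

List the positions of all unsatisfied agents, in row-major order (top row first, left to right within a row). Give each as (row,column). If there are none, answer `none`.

(0,0), (0,1), (0,4), (1,4), (2,1), (2,6), (3,6)

Row 0: (0,0)R 1/3 ✗ · (0,1)R 1/3 ✗ · (0,4)B 1/3 ✗ · (0,5)R 2/4 ✓ · (0,6)R 2/2 ✓
Row 1: (1,0)B 2/5 ✓ · (1,1)B 3/6 ✓ · (1,4)B 1/5 ✗ · (1,5)R 3/6 ✓
Row 2: (2,0)B 3/4 ✓ · (2,1)R 0/6 ✗ · (2,2)B 3/6 ✓ · (2,3)R 3/6 ✓ · (2,4)R 5/6 ✓ · (2,6)B 1/3 ✗
Row 3: (3,1)B 5/7 ✓ · (3,2)B 4/7 ✓ · (3,3)R 4/7 ✓ · (3,4)R 6/6 ✓ · (3,5)R 5/7 ✓ · (3,6)B 1/4 ✗
Row 4: (4,0)R 2/4 ✓ · (4,1)B 4/7 ✓ · (4,2)B 4/6 ✓ · (4,4)R 6/6 ✓ · (4,5)R 7/8 ✓ · (4,6)R 4/5 ✓
Row 5: (5,0)R 3/4 ✓ · (5,1)R 4/7 ✓ · (5,2)B 2/5 ✓ · (5,4)R 5/5 ✓ · (5,5)R 7/7 ✓ · (5,6)R 4/4 ✓
Row 6: (6,1)R 3/4 ✓ · (6,2)R 2/3 ✓ · (6,4)R 3/3 ✓ · (6,5)R 4/4 ✓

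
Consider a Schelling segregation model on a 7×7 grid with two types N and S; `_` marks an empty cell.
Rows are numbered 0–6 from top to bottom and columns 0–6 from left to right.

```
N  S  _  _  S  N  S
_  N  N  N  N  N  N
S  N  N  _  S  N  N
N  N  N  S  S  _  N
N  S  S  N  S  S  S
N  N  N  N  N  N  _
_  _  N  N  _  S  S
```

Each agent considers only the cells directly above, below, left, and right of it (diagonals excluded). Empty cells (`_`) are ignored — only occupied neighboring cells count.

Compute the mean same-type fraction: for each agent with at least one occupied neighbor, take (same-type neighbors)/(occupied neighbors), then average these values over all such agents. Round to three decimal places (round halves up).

0.592

Row 0: (0,0)N 0/1 · (0,1)S 0/2 · (0,4)S 0/2 · (0,5)N 1/3 · (0,6)S 0/2
Row 1: (1,1)N 2/3 · (1,2)N 3/3 · (1,3)N 2/2 · (1,4)N 2/4 · (1,5)N 4/4 · (1,6)N 2/3
Row 2: (2,0)S 0/2 · (2,1)N 3/4 · (2,2)N 3/3 · (2,4)S 1/3 · (2,5)N 2/3 · (2,6)N 3/3
Row 3: (3,0)N 2/3 · (3,1)N 3/4 · (3,2)N 2/4 · (3,3)S 1/3 · (3,4)S 3/3 · (3,6)N 1/2
Row 4: (4,0)N 2/3 · (4,1)S 1/4 · (4,2)S 1/4 · (4,3)N 1/4 · (4,4)S 2/4 · (4,5)S 2/3 · (4,6)S 1/2
Row 5: (5,0)N 2/2 · (5,1)N 2/3 · (5,2)N 3/4 · (5,3)N 4/4 · (5,4)N 2/3 · (5,5)N 1/3
Row 6: (6,2)N 2/2 · (6,3)N 2/2 · (6,5)S 1/2 · (6,6)S 1/1
Sum over 40 agents: 0/1 + 0/2 + 0/2 + 1/3 + 0/2 + 2/3 + 3/3 + 2/2 + 2/4 + 4/4 + 2/3 + 0/2 + 3/4 + 3/3 + 1/3 + 2/3 + 3/3 + 2/3 + 3/4 + 2/4 + 1/3 + 3/3 + 1/2 + 2/3 + 1/4 + 1/4 + 1/4 + 2/4 + 2/3 + 1/2 + 2/2 + 2/3 + 3/4 + 4/4 + 2/3 + 1/3 + 2/2 + 2/2 + 1/2 + 1/1 = 71/3; mean = 71/3 ÷ 40 = 71/120 = 0.591666… → 0.592.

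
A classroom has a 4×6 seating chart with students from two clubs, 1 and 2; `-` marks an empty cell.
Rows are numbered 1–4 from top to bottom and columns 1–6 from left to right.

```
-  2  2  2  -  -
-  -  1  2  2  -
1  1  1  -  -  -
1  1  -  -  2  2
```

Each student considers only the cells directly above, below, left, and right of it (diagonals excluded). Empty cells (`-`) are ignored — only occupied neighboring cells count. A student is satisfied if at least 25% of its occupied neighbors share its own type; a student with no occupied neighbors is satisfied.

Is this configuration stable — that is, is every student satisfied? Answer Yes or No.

Yes

(1,2)2 1/1 satisfied
(1,3)2 2/3 satisfied
(1,4)2 2/2 satisfied
(2,3)1 1/3 satisfied
(2,4)2 2/3 satisfied
(2,5)2 1/1 satisfied
(3,1)1 2/2 satisfied
(3,2)1 3/3 satisfied
(3,3)1 2/2 satisfied
(4,1)1 2/2 satisfied
(4,2)1 2/2 satisfied
(4,5)2 1/1 satisfied
(4,6)2 1/1 satisfied
All meet the threshold, so the configuration is stable.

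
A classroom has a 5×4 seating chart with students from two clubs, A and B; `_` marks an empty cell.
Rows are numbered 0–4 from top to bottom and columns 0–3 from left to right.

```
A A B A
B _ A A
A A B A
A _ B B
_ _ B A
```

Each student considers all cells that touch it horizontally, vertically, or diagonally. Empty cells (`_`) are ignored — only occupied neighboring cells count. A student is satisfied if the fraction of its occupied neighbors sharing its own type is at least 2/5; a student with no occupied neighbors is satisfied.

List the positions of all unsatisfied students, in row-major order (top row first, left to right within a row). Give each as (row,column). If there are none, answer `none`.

(0,0)A 1/2 ok
(0,1)A 2/4 ok
(0,2)B 0/4 unhappy
(0,3)A 2/3 ok
(1,0)B 0/4 unhappy
(1,2)A 5/7 ok
(1,3)A 3/5 ok
(2,0)A 2/3 ok
(2,1)A 3/6 ok
(2,2)B 2/6 unhappy
(2,3)A 2/5 ok
(3,0)A 2/2 ok
(3,2)B 3/6 ok
(3,3)B 3/5 ok
(4,2)B 2/3 ok
(4,3)A 0/3 unhappy

(0,2), (1,0), (2,2), (4,3)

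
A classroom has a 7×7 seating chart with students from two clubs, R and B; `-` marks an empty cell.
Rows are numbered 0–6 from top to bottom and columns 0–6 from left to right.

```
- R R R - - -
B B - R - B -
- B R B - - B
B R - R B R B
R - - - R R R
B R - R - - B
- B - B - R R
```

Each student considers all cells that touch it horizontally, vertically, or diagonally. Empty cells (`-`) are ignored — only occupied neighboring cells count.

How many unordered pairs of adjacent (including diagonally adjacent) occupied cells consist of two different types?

27

Scan each occupied cell's neighbors to the right and below (and the two forward diagonals) so each pair is counted once.
From row 0: 3 unlike of 7 pairs (running 3/7).
From row 1: 2 unlike of 7 pairs (running 5/14).
From row 2: 5 unlike of 10 pairs (running 10/24).
From row 3: 9 unlike of 14 pairs (running 19/38).
From row 4: 3 unlike of 7 pairs (running 22/45).
From row 5: 5 unlike of 6 pairs (running 27/51).
From row 6: 0 unlike of 1 pairs (running 27/52).
Total adjacent occupied pairs: 52; unlike-type pairs: 27.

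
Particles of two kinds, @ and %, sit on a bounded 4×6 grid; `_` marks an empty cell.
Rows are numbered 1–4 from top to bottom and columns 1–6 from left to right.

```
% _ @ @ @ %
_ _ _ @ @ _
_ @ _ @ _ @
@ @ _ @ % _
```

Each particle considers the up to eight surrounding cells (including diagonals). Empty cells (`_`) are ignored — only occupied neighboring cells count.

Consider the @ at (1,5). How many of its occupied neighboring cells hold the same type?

3

Occupied neighbors of (1,5): (1,4)=@, (1,6)=%, (2,4)=@, (2,5)=@.
Same type (@): 3 of 4.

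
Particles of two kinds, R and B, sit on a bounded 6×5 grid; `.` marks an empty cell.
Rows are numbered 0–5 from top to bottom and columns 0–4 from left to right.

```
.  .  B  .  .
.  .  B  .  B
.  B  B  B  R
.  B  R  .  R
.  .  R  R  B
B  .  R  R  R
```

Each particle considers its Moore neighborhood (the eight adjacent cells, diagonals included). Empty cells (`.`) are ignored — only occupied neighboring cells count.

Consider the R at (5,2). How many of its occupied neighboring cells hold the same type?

Occupied neighbors of (5,2): (4,2)=R, (4,3)=R, (5,3)=R.
Same type (R): 3 of 3.

3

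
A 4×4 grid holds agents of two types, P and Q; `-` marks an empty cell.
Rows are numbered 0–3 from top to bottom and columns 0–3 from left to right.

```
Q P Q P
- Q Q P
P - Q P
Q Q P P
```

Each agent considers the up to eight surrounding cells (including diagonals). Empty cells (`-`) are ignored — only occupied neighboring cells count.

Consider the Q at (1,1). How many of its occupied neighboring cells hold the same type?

4

Occupied neighbors of (1,1): (0,0)=Q, (0,1)=P, (0,2)=Q, (1,2)=Q, (2,0)=P, (2,2)=Q.
Same type (Q): 4 of 6.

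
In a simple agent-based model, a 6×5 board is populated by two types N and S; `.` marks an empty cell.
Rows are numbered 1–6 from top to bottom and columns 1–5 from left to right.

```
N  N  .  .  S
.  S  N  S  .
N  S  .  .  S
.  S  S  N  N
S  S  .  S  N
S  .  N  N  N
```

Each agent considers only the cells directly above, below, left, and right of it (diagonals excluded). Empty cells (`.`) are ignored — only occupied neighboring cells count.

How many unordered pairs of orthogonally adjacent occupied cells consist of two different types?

9

Scan each occupied cell's neighbors to the right and below so each pair is counted once.
From row 1: 1 unlike of 2 pairs (running 1/2).
From row 2: 2 unlike of 3 pairs (running 3/5).
From row 3: 2 unlike of 3 pairs (running 5/8).
From row 4: 2 unlike of 6 pairs (running 7/14).
From row 5: 2 unlike of 5 pairs (running 9/19).
From row 6: 0 unlike of 2 pairs (running 9/21).
Total adjacent occupied pairs: 21; unlike-type pairs: 9.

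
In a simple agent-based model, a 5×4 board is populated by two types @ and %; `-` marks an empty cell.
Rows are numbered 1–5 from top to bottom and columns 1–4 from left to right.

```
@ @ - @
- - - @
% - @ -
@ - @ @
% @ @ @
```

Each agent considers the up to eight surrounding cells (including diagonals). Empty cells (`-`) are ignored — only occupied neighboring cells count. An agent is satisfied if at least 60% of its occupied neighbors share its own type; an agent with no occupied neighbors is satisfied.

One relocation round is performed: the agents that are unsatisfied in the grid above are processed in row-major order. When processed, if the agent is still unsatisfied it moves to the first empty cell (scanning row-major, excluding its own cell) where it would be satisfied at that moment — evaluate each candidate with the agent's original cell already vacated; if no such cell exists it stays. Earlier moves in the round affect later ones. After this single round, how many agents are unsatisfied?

Initially unsatisfied (in order): (3,1), (4,1), (5,1).
  (3,1): no empty cell satisfies it; stays.
  (4,1) → (1,3).
  (5,1): no empty cell satisfies it; stays.
Resulting grid:
@ @ @ @
- - - @
% - @ -
- - @ @
% @ @ @
Unsatisfied now: (5,1).

1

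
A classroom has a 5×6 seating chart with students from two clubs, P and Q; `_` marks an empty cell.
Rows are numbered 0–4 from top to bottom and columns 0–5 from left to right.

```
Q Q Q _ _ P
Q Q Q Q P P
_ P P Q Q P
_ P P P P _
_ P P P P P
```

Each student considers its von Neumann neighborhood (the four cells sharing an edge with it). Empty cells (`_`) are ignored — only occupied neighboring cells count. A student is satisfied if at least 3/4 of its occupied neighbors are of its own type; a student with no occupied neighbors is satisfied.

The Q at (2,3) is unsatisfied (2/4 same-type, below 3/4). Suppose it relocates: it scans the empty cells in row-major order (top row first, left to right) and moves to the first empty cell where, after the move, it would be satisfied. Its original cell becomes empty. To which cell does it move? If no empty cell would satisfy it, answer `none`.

Vacating (2,3). Empty cells in order:
  (0,3): 2/2 same-type → satisfied — stop here.

(0,3)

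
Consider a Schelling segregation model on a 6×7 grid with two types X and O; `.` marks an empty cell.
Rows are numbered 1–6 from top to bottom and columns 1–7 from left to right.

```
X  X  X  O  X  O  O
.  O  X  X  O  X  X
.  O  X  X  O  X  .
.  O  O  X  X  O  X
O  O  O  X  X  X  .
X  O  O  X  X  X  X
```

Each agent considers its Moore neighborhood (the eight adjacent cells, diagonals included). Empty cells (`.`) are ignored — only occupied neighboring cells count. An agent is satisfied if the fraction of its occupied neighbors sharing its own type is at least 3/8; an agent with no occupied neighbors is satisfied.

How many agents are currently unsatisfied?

6

(1,1)X 1/2 ✓
(1,2)X 3/4 ✓
(1,3)X 3/5 ✓
(1,4)O 1/5 ✗
(1,5)X 2/5 ✓
(1,6)O 2/5 ✓
(1,7)O 1/3 ✗
(2,2)O 1/6 ✗
(2,3)X 5/8 ✓
(2,4)X 5/8 ✓
(2,5)O 3/8 ✓
(2,6)X 3/7 ✓
(2,7)X 2/4 ✓
(3,2)O 3/5 ✓
(3,3)X 4/8 ✓
(3,4)X 5/8 ✓
(3,5)O 2/8 ✗
(3,6)X 4/7 ✓
(4,2)O 5/6 ✓
(4,3)O 4/8 ✓
(4,4)X 5/8 ✓
(4,5)X 6/8 ✓
(4,6)O 1/6 ✗
(4,7)X 2/3 ✓
(5,1)O 3/4 ✓
(5,2)O 6/7 ✓
(5,3)O 5/8 ✓
(5,4)X 5/8 ✓
(5,5)X 7/8 ✓
(5,6)X 6/7 ✓
(6,1)X 0/3 ✗
(6,2)O 4/5 ✓
(6,3)O 3/5 ✓
(6,4)X 3/5 ✓
(6,5)X 5/5 ✓
(6,6)X 4/4 ✓
(6,7)X 2/2 ✓
Unsatisfied: (1,4), (1,7), (2,2), (3,5), (4,6), (6,1) — 6 in total.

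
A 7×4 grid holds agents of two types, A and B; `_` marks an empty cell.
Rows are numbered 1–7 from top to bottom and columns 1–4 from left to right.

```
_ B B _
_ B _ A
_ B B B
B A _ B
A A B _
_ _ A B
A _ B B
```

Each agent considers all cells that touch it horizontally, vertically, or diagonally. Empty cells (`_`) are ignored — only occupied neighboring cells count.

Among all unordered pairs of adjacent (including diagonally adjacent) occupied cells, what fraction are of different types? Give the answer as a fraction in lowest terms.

Scan each occupied cell's neighbors to the right and below (and the two forward diagonals) so each pair is counted once.
From row 1: 1 unlike of 4 pairs (running 1/4).
From row 2: 2 unlike of 4 pairs (running 3/8).
From row 3: 2 unlike of 7 pairs (running 5/15).
From row 4: 4 unlike of 7 pairs (running 9/22).
From row 5: 2 unlike of 5 pairs (running 11/27).
From row 6: 3 unlike of 5 pairs (running 14/32).
From row 7: 0 unlike of 1 pairs (running 14/33).
Total adjacent occupied pairs: 33; unlike-type pairs: 14.
14/33 is already in lowest terms.

14/33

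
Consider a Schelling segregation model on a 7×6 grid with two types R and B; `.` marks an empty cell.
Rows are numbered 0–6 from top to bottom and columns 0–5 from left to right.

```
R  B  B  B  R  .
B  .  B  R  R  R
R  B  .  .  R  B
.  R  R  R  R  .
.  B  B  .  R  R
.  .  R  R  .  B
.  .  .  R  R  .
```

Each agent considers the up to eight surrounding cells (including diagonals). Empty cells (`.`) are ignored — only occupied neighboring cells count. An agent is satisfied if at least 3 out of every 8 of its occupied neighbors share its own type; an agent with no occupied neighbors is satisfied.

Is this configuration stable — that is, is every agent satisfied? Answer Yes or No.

(0,0)R 0/2 ✗
(0,1)B 3/4 ✓
(0,2)B 3/4 ✓
(0,3)B 2/5 ✓
(0,4)R 3/4 ✓
(1,0)B 2/4 ✓
(1,2)B 4/5 ✓
(1,3)R 3/6 ✓
(1,4)R 4/6 ✓
(1,5)R 3/4 ✓
(2,0)R 1/3 ✗
(2,1)B 2/5 ✓
(2,4)R 5/6 ✓
(2,5)B 0/4 ✗
(3,1)R 2/5 ✓
(3,2)R 2/5 ✓
(3,3)R 4/5 ✓
(3,4)R 4/5 ✓
(4,1)B 1/4 ✗
(4,2)B 1/6 ✗
(4,4)R 4/5 ✓
(4,5)R 2/3 ✓
(5,2)R 2/4 ✓
(5,3)R 4/5 ✓
(5,5)B 0/3 ✗
(6,3)R 3/3 ✓
(6,4)R 2/3 ✓
For instance (0,0) has only 0/2 same-type neighbors, below 3/8.

No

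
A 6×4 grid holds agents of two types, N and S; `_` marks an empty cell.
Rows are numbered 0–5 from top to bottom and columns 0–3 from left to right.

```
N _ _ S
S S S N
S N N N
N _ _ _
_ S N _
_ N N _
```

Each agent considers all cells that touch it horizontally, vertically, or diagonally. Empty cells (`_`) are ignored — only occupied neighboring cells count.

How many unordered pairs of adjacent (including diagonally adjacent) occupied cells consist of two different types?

Scan each occupied cell's neighbors to the right and below (and the two forward diagonals) so each pair is counted once.
Row 0: N(0,0)–S(1,0)≠ N(0,0)–S(1,1)≠ S(0,3)–N(1,3)≠ S(0,3)–S(1,2)=  → 3/4 unlike.
Row 1: S(1,0)–S(1,1)= S(1,0)–S(2,0)= S(1,0)–N(2,1)≠ S(1,1)–S(1,2)= S(1,1)–N(2,1)≠ S(1,1)–N(2,2)≠ S(1,1)–S(2,0)= S(1,2)–N(1,3)≠ S(1,2)–N(2,2)≠ S(1,2)–N(2,3)≠ S(1,2)–N(2,1)≠ N(1,3)–N(2,3)= N(1,3)–N(2,2)=  → 7/13 unlike.
Row 2: S(2,0)–N(2,1)≠ S(2,0)–N(3,0)≠ N(2,1)–N(2,2)= N(2,1)–N(3,0)= N(2,2)–N(2,3)=  → 2/5 unlike.
Row 3: N(3,0)–S(4,1)≠  → 1/1 unlike.
Row 4: S(4,1)–N(4,2)≠ S(4,1)–N(5,1)≠ S(4,1)–N(5,2)≠ N(4,2)–N(5,2)= N(4,2)–N(5,1)=  → 3/5 unlike.
Row 5: N(5,1)–N(5,2)=  → 0/1 unlike.
Total adjacent occupied pairs: 29; unlike-type pairs: 16.

16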